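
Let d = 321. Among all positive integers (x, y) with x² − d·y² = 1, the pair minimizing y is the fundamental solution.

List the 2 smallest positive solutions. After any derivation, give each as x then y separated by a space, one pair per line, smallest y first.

√321 = [17; 1,10,1,34, …], period ℓ=4 (even) → k=3
k=0  a_k=17  p_k/q_k = 17/1
…
k=2  a_k=10  p_k/q_k = 197/11
k=3  a_k=1  p_k/q_k = 215/12
→ (215, 12).  Check: 215²=46225, 321·12²=46224, difference 1.
n=2: (215,12)∘(215,12) = (215·215+321·12·12, 215·12+12·215) = (92449,5160)

215 12
92449 5160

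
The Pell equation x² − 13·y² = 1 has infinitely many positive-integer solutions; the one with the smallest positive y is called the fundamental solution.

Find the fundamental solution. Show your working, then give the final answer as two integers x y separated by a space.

649 180

d=13: √d = [3; 1,1,1,1,6] (ℓ=5, odd), read p_9/q_9
step 0: (3, 1)  from 3·(1,0) + (0,1)
…
step 3: (11, 3)  from 1·(7,2) + (4,1)
…
step 6: (137, 38)  from 1·(119,33) + (18,5)
…
step 8: (393, 109)  from 1·(256,71) + (137,38)
step 9: (649, 180)  from 1·(393,109) + (256,71)
fundamental: x₁=649, y₁=180  (since 421201 − 13·32400 = 1)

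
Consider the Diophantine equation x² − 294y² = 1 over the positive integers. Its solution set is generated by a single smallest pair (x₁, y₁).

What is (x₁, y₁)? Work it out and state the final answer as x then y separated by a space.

√294 → a₀=17, period (6,1,4,1,6,34); ℓ=6 even so k=5
step 0: (17, 1)  from 17·(1,0) + (0,1)
step 1: (103, 6)  from 6·(17,1) + (1,0)
step 2: (120, 7)  from 1·(103,6) + (17,1)
step 3: (583, 34)  from 4·(120,7) + (103,6)
step 4: (703, 41)  from 1·(583,34) + (120,7)
step 5: (4801, 280)  from 6·(703,41) + (583,34)
fundamental: x₁=4801, y₁=280  (since 23049601 − 294·78400 = 1)

4801 280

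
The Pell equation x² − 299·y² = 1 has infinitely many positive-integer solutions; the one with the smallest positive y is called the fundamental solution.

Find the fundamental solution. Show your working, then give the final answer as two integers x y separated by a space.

d=299: √d = [17; 3,2,3,34] (ℓ=4, even), read p_3/q_3
step 0: (17, 1)  from 17·(1,0) + (0,1)
step 1: (52, 3)  from 3·(17,1) + (1,0)
step 2: (121, 7)  from 2·(52,3) + (17,1)
step 3: (415, 24)  from 3·(121,7) + (52,3)
→ (415, 24).  Check: 415²=172225, 299·24²=172224, difference 1.

415 24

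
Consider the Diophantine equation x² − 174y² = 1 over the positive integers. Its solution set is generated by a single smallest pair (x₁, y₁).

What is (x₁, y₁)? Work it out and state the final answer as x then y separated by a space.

d=174: √d = [13; 5,4,5,26] (ℓ=4, even), read p_3/q_3
a_0=13:  p_0=13·1+0=13,  q_0=13·0+1=1
…
a_2=4:  p_2=4·66+13=277,  q_2=4·5+1=21
a_3=5:  p_3=5·277+66=1451,  q_3=5·21+5=110
→ (1451, 110).  Check: 1451²=2105401, 174·110²=2105400, difference 1.

1451 110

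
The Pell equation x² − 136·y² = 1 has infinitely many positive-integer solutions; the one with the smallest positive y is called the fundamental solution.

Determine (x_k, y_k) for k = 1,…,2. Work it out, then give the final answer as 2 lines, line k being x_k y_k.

d=136: √d = [11; 1,1,1,22] (ℓ=4, even), read p_3/q_3
k=0  a_k=11  p_k/q_k = 11/1
…
k=2  a_k=1  p_k/q_k = 23/2
k=3  a_k=1  p_k/q_k = 35/3
fundamental: x₁=35, y₁=3  (since 1225 − 136·9 = 1)
k=2:  x_2 = 35·35+136·3·3 = 2449,  y_2 = 35·3+3·35 = 210

35 3
2449 210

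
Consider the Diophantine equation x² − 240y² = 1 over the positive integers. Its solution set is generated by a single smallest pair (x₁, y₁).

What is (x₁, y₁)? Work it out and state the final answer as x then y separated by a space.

31 2

[15; 2,30] for √240; ℓ=2 ⇒ convergent index 1
a_0=15:  p_0=15·1+0=15,  q_0=15·0+1=1
a_1=2:  p_1=2·15+1=31,  q_1=2·1+0=2
→ (31, 2).  Check: 31²=961, 240·2²=960, difference 1.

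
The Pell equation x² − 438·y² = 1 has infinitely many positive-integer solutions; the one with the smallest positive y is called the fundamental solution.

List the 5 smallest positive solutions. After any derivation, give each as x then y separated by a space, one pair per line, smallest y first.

[20; 1,12,1,40] for √438; ℓ=4 ⇒ convergent index 3
k=0  a_k=20  p_k/q_k = 20/1
…
k=2  a_k=12  p_k/q_k = 272/13
k=3  a_k=1  p_k/q_k = 293/14
fundamental: x₁=293, y₁=14  (since 85849 − 438·196 = 1)
k=2:  x_2 = 293·293+438·14·14 = 171697,  y_2 = 293·14+14·293 = 8204
k=3:  x_3 = 293·171697+438·14·8204 = 100614149,  y_3 = 293·8204+14·171697 = 4807530
k=4:  x_4 = 293·100614149+438·14·4807530 = 58959719617,  y_4 = 293·4807530+14·100614149 = 2817204376
k=5:  x_5 = 293·58959719617+438·14·2817204376 = 34550295081413,  y_5 = 293·2817204376+14·58959719617 = 1650876956806

293 14
171697 8204
100614149 4807530
58959719617 2817204376
34550295081413 1650876956806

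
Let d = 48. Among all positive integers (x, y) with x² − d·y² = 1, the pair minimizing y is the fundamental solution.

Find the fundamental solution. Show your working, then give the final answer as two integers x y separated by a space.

√48 → a₀=6, period (1,12); ℓ=2 even so k=1
a_0=6:  p_0=6·1+0=6,  q_0=6·0+1=1
a_1=1:  p_1=1·6+1=7,  q_1=1·1+0=1
→ (7, 1).  Check: 7²=49, 48·1²=48, difference 1.

7 1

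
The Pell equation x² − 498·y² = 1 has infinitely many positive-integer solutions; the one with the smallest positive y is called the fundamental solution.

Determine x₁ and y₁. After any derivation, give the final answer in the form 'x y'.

d=498: √d = [22; 3,6,22,6,3,44] (ℓ=6, even), read p_5/q_5
step 0: (22, 1)  from 22·(1,0) + (0,1)
…
step 3: (9395, 421)  from 22·(424,19) + (67,3)
step 4: (56794, 2545)  from 6·(9395,421) + (424,19)
step 5: (179777, 8056)  from 3·(56794,2545) + (9395,421)
fundamental: x₁=179777, y₁=8056  (since 32319769729 − 498·64899136 = 1)

179777 8056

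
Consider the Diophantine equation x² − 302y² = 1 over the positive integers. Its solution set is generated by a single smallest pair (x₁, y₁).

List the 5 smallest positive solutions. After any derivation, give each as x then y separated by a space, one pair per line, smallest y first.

4276623 246092
36579008568257 2104885414632
312869258720405635599 18003602753159249380
2676047735673238042056036097 153989243234046232237072848
22888894590955867721004902116885263 1317107878734614996094061229615228

[17; 2,1,1,1,4,…,1,2,34] for √302; ℓ=16 ⇒ convergent index 15
step 0: (17, 1)  from 17·(1,0) + (0,1)
step 1: (35, 2)  from 2·(17,1) + (1,0)
step 2: (52, 3)  from 1·(35,2) + (17,1)
step 3: (87, 5)  from 1·(52,3) + (35,2)
step 4: (139, 8)  from 1·(87,5) + (52,3)
…
step 7: (2068, 119)  from 1·(1425,82) + (643,37)
…
step 9: (36581, 2105)  from 1·(34513,1986) + (2068,119)
step 10: (107675, 6196)  from 2·(36581,2105) + (34513,1986)
step 11: (467281, 26889)  from 4·(107675,6196) + (36581,2105)
step 12: (574956, 33085)  from 1·(467281,26889) + (107675,6196)
step 13: (1042237, 59974)  from 1·(574956,33085) + (467281,26889)
step 14: (1617193, 93059)  from 1·(1042237,59974) + (574956,33085)
step 15: (4276623, 246092)  from 2·(1617193,93059) + (1042237,59974)
→ (4276623, 246092).  Check: 4276623²=18289504284129, 302·246092²=18289504284128, difference 1.
n=2: (4276623,246092)∘(4276623,246092) = (4276623·4276623+302·246092·246092, 4276623·246092+246092·4276623) = (36579008568257,2104885414632)
n=3: (36579008568257,2104885414632)∘(4276623,246092) = (4276623·36579008568257+302·246092·2104885414632, 4276623·2104885414632+246092·36579008568257) = (312869258720405635599,18003602753159249380)
n=4: (312869258720405635599,18003602753159249380)∘(4276623,246092) = (4276623·312869258720405635599+302·246092·18003602753159249380, 4276623·18003602753159249380+246092·312869258720405635599) = (2676047735673238042056036097,153989243234046232237072848)
n=5: (2676047735673238042056036097,153989243234046232237072848)∘(4276623,246092) = (4276623·2676047735673238042056036097+302·246092·153989243234046232237072848, 4276623·153989243234046232237072848+246092·2676047735673238042056036097) = (22888894590955867721004902116885263,1317107878734614996094061229615228)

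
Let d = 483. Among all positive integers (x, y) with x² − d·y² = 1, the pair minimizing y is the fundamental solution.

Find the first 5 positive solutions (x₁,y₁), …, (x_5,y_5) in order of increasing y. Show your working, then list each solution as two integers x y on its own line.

22 1
967 44
42526 1935
1870177 85096
82245262 3742289

[21; 1,42] for √483; ℓ=2 ⇒ convergent index 1
step 0: (21, 1)  from 21·(1,0) + (0,1)
step 1: (22, 1)  from 1·(21,1) + (1,0)
fundamental: x₁=22, y₁=1  (since 484 − 483·1 = 1)
(22+1√483)^2 = 967 + 44√483
(22+1√483)^3 = 42526 + 1935√483
(22+1√483)^4 = 1870177 + 85096√483
(22+1√483)^5 = 82245262 + 3742289√483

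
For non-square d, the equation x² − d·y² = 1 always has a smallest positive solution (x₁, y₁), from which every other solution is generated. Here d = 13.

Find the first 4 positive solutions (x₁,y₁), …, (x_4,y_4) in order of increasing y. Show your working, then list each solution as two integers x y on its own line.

649 180
842401 233640
1093435849 303264540
1419278889601 393637139280

d=13: √d = [3; 1,1,1,1,6] (ℓ=5, odd), read p_9/q_9
step 0: (3, 1)  from 3·(1,0) + (0,1)
…
step 3: (11, 3)  from 1·(7,2) + (4,1)
step 4: (18, 5)  from 1·(11,3) + (7,2)
…
step 7: (256, 71)  from 1·(137,38) + (119,33)
step 8: (393, 109)  from 1·(256,71) + (137,38)
step 9: (649, 180)  from 1·(393,109) + (256,71)
fundamental: x₁=649, y₁=180  (since 421201 − 13·32400 = 1)
k=2:  x_2 = 649·649+13·180·180 = 842401,  y_2 = 649·180+180·649 = 233640
k=3:  x_3 = 649·842401+13·180·233640 = 1093435849,  y_3 = 649·233640+180·842401 = 303264540
k=4:  x_4 = 649·1093435849+13·180·303264540 = 1419278889601,  y_4 = 649·303264540+180·1093435849 = 393637139280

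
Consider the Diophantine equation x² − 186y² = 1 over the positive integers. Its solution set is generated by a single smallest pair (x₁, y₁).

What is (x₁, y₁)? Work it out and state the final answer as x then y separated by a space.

7501 550

√186 = [13; 1,1,1,3,4,3,1,1,1,26, …], period ℓ=10 (even) → k=9
k=0  a_k=13  p_k/q_k = 13/1
…
k=2  a_k=1  p_k/q_k = 27/2
…
k=5  a_k=4  p_k/q_k = 641/47
…
k=8  a_k=1  p_k/q_k = 4787/351
k=9  a_k=1  p_k/q_k = 7501/550
(x₁, y₁) = (7501, 550);  7501² − 186·550² = 1 ✓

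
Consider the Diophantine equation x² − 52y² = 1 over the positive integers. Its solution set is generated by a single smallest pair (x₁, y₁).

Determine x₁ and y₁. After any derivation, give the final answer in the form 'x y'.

√52 = [7; 4,1,2,1,4,14, …], period ℓ=6 (even) → k=5
i=0: a=7 ⇒ p=7, q=1
…
i=3: a=2 ⇒ p=101, q=14
i=4: a=1 ⇒ p=137, q=19
i=5: a=4 ⇒ p=649, q=90
(x₁, y₁) = (649, 90);  649² − 52·90² = 1 ✓

649 90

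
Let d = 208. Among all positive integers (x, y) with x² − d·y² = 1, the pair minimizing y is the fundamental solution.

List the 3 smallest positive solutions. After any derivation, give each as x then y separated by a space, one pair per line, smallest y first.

649 45
842401 58410
1093435849 75816135

[14; 2,2,1,2,2,28] for √208; ℓ=6 ⇒ convergent index 5
k=0  a_k=14  p_k/q_k = 14/1
k=1  a_k=2  p_k/q_k = 29/2
…
k=3  a_k=1  p_k/q_k = 101/7
k=4  a_k=2  p_k/q_k = 274/19
k=5  a_k=2  p_k/q_k = 649/45
(x₁, y₁) = (649, 45);  649² − 208·45² = 1 ✓
(649+45√208)^2 = 842401 + 58410√208
(649+45√208)^3 = 1093435849 + 75816135√208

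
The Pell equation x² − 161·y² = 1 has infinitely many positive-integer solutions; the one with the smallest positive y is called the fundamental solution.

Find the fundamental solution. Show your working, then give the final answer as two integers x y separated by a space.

√161 = [12; 1,2,4,1,2,1,4,2,1,24, …], period ℓ=10 (even) → k=9
a_0=12:  p_0=12·1+0=12,  q_0=12·0+1=1
a_1=1:  p_1=1·12+1=13,  q_1=1·1+0=1
…
a_3=4:  p_3=4·38+13=165,  q_3=4·3+1=13
a_4=1:  p_4=1·165+38=203,  q_4=1·13+3=16
…
a_7=4:  p_7=4·774+571=3667,  q_7=4·61+45=289
a_8=2:  p_8=2·3667+774=8108,  q_8=2·289+61=639
a_9=1:  p_9=1·8108+3667=11775,  q_9=1·639+289=928
fundamental: x₁=11775, y₁=928  (since 138650625 − 161·861184 = 1)

11775 928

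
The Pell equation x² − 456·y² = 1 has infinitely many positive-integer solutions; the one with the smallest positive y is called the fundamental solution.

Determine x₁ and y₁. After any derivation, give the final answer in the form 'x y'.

1025 48

√456 = [21; 2,1,4,1,2,42, …], period ℓ=6 (even) → k=5
i=0: a=21 ⇒ p=21, q=1
i=1: a=2 ⇒ p=43, q=2
…
i=4: a=1 ⇒ p=363, q=17
i=5: a=2 ⇒ p=1025, q=48
→ (1025, 48).  Check: 1025²=1050625, 456·48²=1050624, difference 1.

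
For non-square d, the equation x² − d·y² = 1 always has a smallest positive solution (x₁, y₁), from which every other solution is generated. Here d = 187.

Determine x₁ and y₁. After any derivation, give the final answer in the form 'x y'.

√187 → a₀=13, period (1,2,13,2,1,26); ℓ=6 even so k=5
a_0=13:  p_0=13·1+0=13,  q_0=13·0+1=1
a_1=1:  p_1=1·13+1=14,  q_1=1·1+0=1
…
a_3=13:  p_3=13·41+14=547,  q_3=13·3+1=40
a_4=2:  p_4=2·547+41=1135,  q_4=2·40+3=83
a_5=1:  p_5=1·1135+547=1682,  q_5=1·83+40=123
→ (1682, 123).  Check: 1682²=2829124, 187·123²=2829123, difference 1.

1682 123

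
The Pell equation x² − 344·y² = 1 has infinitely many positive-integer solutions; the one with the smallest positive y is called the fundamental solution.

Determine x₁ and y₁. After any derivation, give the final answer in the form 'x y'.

d=344: √d = [18; 1,1,4,1,3,1,4,1,1,36] (ℓ=10, even), read p_9/q_9
step 0: (18, 1)  from 18·(1,0) + (0,1)
step 1: (19, 1)  from 1·(18,1) + (1,0)
…
step 6: (983, 53)  from 1·(779,42) + (204,11)
…
step 8: (5694, 307)  from 1·(4711,254) + (983,53)
step 9: (10405, 561)  from 1·(5694,307) + (4711,254)
(x₁, y₁) = (10405, 561);  10405² − 344·561² = 1 ✓

10405 561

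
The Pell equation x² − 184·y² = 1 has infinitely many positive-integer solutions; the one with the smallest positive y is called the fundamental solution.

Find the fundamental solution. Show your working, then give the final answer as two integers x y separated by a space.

√184 = [13; 1,1,3,2,1,2,1,2,3,1,1,26, …], period ℓ=12 (even) → k=11
step 0: (13, 1)  from 13·(1,0) + (0,1)
step 1: (14, 1)  from 1·(13,1) + (1,0)
step 2: (27, 2)  from 1·(14,1) + (13,1)
…
step 4: (217, 16)  from 2·(95,7) + (27,2)
step 5: (312, 23)  from 1·(217,16) + (95,7)
step 6: (841, 62)  from 2·(312,23) + (217,16)
…
step 8: (3147, 232)  from 2·(1153,85) + (841,62)
step 9: (10594, 781)  from 3·(3147,232) + (1153,85)
step 10: (13741, 1013)  from 1·(10594,781) + (3147,232)
step 11: (24335, 1794)  from 1·(13741,1013) + (10594,781)
→ (24335, 1794).  Check: 24335²=592192225, 184·1794²=592192224, difference 1.

24335 1794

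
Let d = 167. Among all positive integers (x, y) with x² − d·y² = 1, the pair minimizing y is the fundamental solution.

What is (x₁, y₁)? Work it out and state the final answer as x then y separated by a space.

168 13

√167 = [12; 1,11,1,24, …], period ℓ=4 (even) → k=3
a_0=12:  p_0=12·1+0=12,  q_0=12·0+1=1
…
a_2=11:  p_2=11·13+12=155,  q_2=11·1+1=12
a_3=1:  p_3=1·155+13=168,  q_3=1·12+1=13
fundamental: x₁=168, y₁=13  (since 28224 − 167·169 = 1)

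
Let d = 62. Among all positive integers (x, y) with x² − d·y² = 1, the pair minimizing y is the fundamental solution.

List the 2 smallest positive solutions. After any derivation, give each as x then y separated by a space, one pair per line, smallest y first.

63 8
7937 1008

d=62: √d = [7; 1,6,1,14] (ℓ=4, even), read p_3/q_3
i=0: a=7 ⇒ p=7, q=1
i=1: a=1 ⇒ p=8, q=1
i=2: a=6 ⇒ p=55, q=7
i=3: a=1 ⇒ p=63, q=8
→ (63, 8).  Check: 63²=3969, 62·8²=3968, difference 1.
n=2: (63,8)∘(63,8) = (63·63+62·8·8, 63·8+8·63) = (7937,1008)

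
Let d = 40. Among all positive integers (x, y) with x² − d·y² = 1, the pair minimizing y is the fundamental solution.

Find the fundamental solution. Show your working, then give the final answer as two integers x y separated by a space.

19 3

√40 = [6; 3,12, …], period ℓ=2 (even) → k=1
step 0: (6, 1)  from 6·(1,0) + (0,1)
step 1: (19, 3)  from 3·(6,1) + (1,0)
(x₁, y₁) = (19, 3);  19² − 40·3² = 1 ✓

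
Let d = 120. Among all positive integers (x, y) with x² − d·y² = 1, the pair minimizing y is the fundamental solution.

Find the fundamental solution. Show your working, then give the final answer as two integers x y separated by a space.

d=120: √d = [10; 1,20] (ℓ=2, even), read p_1/q_1
a_0=10:  p_0=10·1+0=10,  q_0=10·0+1=1
a_1=1:  p_1=1·10+1=11,  q_1=1·1+0=1
(x₁, y₁) = (11, 1);  11² − 120·1² = 1 ✓

11 1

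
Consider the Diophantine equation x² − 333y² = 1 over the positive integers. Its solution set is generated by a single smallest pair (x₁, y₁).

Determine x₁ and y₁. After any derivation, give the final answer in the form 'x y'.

73 4

[18; 4,36] for √333; ℓ=2 ⇒ convergent index 1
k=0  a_k=18  p_k/q_k = 18/1
k=1  a_k=4  p_k/q_k = 73/4
(x₁, y₁) = (73, 4);  73² − 333·4² = 1 ✓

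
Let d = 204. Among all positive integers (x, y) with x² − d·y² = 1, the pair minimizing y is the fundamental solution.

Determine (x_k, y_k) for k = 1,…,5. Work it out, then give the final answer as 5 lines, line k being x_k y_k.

4999 350
49980001 3499300
499700044999 34986001050
4996000999920001 349790034998600
49950017497500124999 3497200734930001750

√204 = [14; 3,1,1,6,1,1,3,28, …], period ℓ=8 (even) → k=7
k=0  a_k=14  p_k/q_k = 14/1
…
k=2  a_k=1  p_k/q_k = 57/4
k=3  a_k=1  p_k/q_k = 100/7
k=4  a_k=6  p_k/q_k = 657/46
k=5  a_k=1  p_k/q_k = 757/53
k=6  a_k=1  p_k/q_k = 1414/99
k=7  a_k=3  p_k/q_k = 4999/350
→ (4999, 350).  Check: 4999²=24990001, 204·350²=24990000, difference 1.
(x_2, y_2) = (4999·4999 + 204·350·350, 4999·350 + 350·4999) = (49980001, 3499300)
(x_3, y_3) = (4999·49980001 + 204·350·3499300, 4999·3499300 + 350·49980001) = (499700044999, 34986001050)
(x_4, y_4) = (4999·499700044999 + 204·350·34986001050, 4999·34986001050 + 350·499700044999) = (4996000999920001, 349790034998600)
(x_5, y_5) = (4999·4996000999920001 + 204·350·349790034998600, 4999·349790034998600 + 350·4996000999920001) = (49950017497500124999, 3497200734930001750)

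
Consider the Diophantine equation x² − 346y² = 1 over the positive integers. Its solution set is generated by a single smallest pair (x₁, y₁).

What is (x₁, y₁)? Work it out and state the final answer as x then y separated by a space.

17299 930

√346 = [18; 1,1,1,1,36, …], period ℓ=5 (odd) → k=9
i=0: a=18 ⇒ p=18, q=1
…
i=8: a=1 ⇒ p=10398, q=559
i=9: a=1 ⇒ p=17299, q=930
fundamental: x₁=17299, y₁=930  (since 299255401 − 346·864900 = 1)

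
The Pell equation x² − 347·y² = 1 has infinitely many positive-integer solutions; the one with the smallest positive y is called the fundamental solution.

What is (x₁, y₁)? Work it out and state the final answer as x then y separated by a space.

√347 = [18; 1,1,1,2,4,…,1,1,36, …], period ℓ=14 (even) → k=13
a_0=18:  p_0=18·1+0=18,  q_0=18·0+1=1
…
a_3=1:  p_3=1·37+19=56,  q_3=1·2+1=3
…
a_5=4:  p_5=4·149+56=652,  q_5=4·8+3=35
…
a_12=1:  p_12=1·238717+164168=402885,  q_12=1·12815+8813=21628
a_13=1:  p_13=1·402885+238717=641602,  q_13=1·21628+12815=34443
fundamental: x₁=641602, y₁=34443  (since 411653126404 − 347·1186320249 = 1)

641602 34443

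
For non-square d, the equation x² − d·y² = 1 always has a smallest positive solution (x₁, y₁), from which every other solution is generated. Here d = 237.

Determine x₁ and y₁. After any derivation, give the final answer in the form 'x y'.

√237 → a₀=15, period (2,1,1,7,10,7,1,1,2,30); ℓ=10 even so k=9
a_0=15:  p_0=15·1+0=15,  q_0=15·0+1=1
a_1=2:  p_1=2·15+1=31,  q_1=2·1+0=2
a_2=1:  p_2=1·31+15=46,  q_2=1·2+1=3
…
a_6=7:  p_6=7·5927+585=42074,  q_6=7·385+38=2733
a_7=1:  p_7=1·42074+5927=48001,  q_7=1·2733+385=3118
a_8=1:  p_8=1·48001+42074=90075,  q_8=1·3118+2733=5851
a_9=2:  p_9=2·90075+48001=228151,  q_9=2·5851+3118=14820
fundamental: x₁=228151, y₁=14820  (since 52052878801 − 237·219632400 = 1)

228151 14820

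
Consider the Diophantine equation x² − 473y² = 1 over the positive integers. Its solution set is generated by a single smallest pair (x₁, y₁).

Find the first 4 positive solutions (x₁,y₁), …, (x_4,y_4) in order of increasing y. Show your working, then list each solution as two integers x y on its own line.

87 4
15137 696
2633751 121100
458257537 21070704

√473 = [21; 1,2,1,42, …], period ℓ=4 (even) → k=3
step 0: (21, 1)  from 21·(1,0) + (0,1)
…
step 2: (65, 3)  from 2·(22,1) + (21,1)
step 3: (87, 4)  from 1·(65,3) + (22,1)
(x₁, y₁) = (87, 4);  87² − 473·4² = 1 ✓
n=2: (87,4)∘(87,4) = (87·87+473·4·4, 87·4+4·87) = (15137,696)
n=3: (15137,696)∘(87,4) = (87·15137+473·4·696, 87·696+4·15137) = (2633751,121100)
n=4: (2633751,121100)∘(87,4) = (87·2633751+473·4·121100, 87·121100+4·2633751) = (458257537,21070704)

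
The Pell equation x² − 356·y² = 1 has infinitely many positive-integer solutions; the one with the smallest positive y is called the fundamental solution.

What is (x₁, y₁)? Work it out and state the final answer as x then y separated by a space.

[18; 1,6,1,1,2,…,6,1,36] for √356; ℓ=14 ⇒ convergent index 13
a_0=18:  p_0=18·1+0=18,  q_0=18·0+1=1
…
a_3=1:  p_3=1·132+19=151,  q_3=1·7+1=8
a_4=1:  p_4=1·151+132=283,  q_4=1·8+7=15
a_5=2:  p_5=2·283+151=717,  q_5=2·15+8=38
a_6=1:  p_6=1·717+283=1000,  q_6=1·38+15=53
a_7=8:  p_7=8·1000+717=8717,  q_7=8·53+38=462
…
a_11=1:  p_11=1·37868+28151=66019,  q_11=1·2007+1492=3499
a_12=6:  p_12=6·66019+37868=433982,  q_12=6·3499+2007=23001
a_13=1:  p_13=1·433982+66019=500001,  q_13=1·23001+3499=26500
→ (500001, 26500).  Check: 500001²=250001000001, 356·26500²=250001000000, difference 1.

500001 26500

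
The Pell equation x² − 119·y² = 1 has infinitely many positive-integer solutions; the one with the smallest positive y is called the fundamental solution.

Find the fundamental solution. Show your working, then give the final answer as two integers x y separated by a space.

120 11

[10; 1,9,1,20] for √119; ℓ=4 ⇒ convergent index 3
k=0  a_k=10  p_k/q_k = 10/1
k=1  a_k=1  p_k/q_k = 11/1
k=2  a_k=9  p_k/q_k = 109/10
k=3  a_k=1  p_k/q_k = 120/11
→ (120, 11).  Check: 120²=14400, 119·11²=14399, difference 1.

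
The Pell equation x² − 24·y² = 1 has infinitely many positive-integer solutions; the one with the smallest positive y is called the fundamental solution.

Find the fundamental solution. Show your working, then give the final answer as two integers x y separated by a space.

5 1

√24 = [4; 1,8, …], period ℓ=2 (even) → k=1
i=0: a=4 ⇒ p=4, q=1
i=1: a=1 ⇒ p=5, q=1
→ (5, 1).  Check: 5²=25, 24·1²=24, difference 1.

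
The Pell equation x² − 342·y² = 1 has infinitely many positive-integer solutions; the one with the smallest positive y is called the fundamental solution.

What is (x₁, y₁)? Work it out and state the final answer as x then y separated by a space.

[18; 2,36] for √342; ℓ=2 ⇒ convergent index 1
i=0: a=18 ⇒ p=18, q=1
i=1: a=2 ⇒ p=37, q=2
fundamental: x₁=37, y₁=2  (since 1369 − 342·4 = 1)

37 2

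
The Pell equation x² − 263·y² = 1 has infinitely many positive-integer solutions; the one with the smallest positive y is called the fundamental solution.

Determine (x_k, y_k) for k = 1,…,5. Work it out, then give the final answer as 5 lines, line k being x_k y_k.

[16; 4,1,1,1,1,15,1,1,1,1,4,32] for √263; ℓ=12 ⇒ convergent index 11
step 0: (16, 1)  from 16·(1,0) + (0,1)
…
step 3: (146, 9)  from 1·(81,5) + (65,4)
…
step 6: (5822, 359)  from 15·(373,23) + (227,14)
…
step 9: (18212, 1123)  from 1·(12017,741) + (6195,382)
step 10: (30229, 1864)  from 1·(18212,1123) + (12017,741)
step 11: (139128, 8579)  from 4·(30229,1864) + (18212,1123)
(x₁, y₁) = (139128, 8579);  139128² − 263·8579² = 1 ✓
n=2: (139128,8579)∘(139128,8579) = (139128·139128+263·8579·8579, 139128·8579+8579·139128) = (38713200767,2387158224)
n=3: (38713200767,2387158224)∘(139128,8579) = (139128·38713200767+263·8579·2387158224, 139128·2387158224+8579·38713200767) = (10772180392483224,664241098768765)
n=4: (10772180392483224,664241098768765)∘(139128,8579) = (139128·10772180392483224+263·8579·664241098768765, 139128·664241098768765+8579·10772180392483224) = (2997423827252098776577,184829071176614315616)
n=5: (2997423827252098776577,184829071176614315616)∘(139128,8579) = (139128·2997423827252098776577+263·8579·184829071176614315616, 139128·184829071176614315616+8579·2997423827252098776577) = (834051164465087816782726488,51429798028655751907276931)

139128 8579
38713200767 2387158224
10772180392483224 664241098768765
2997423827252098776577 184829071176614315616
834051164465087816782726488 51429798028655751907276931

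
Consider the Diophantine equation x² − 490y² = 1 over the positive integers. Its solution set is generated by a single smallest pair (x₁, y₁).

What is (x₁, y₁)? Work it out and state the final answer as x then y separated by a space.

d=490: √d = [22; 7,2,1,4,4,4,1,2,7,44] (ℓ=10, even), read p_9/q_9
k=0  a_k=22  p_k/q_k = 22/1
…
k=3  a_k=1  p_k/q_k = 487/22
…
k=6  a_k=4  p_k/q_k = 40708/1839
k=7  a_k=1  p_k/q_k = 50315/2273
k=8  a_k=2  p_k/q_k = 141338/6385
k=9  a_k=7  p_k/q_k = 1039681/46968
(x₁, y₁) = (1039681, 46968);  1039681² − 490·46968² = 1 ✓

1039681 46968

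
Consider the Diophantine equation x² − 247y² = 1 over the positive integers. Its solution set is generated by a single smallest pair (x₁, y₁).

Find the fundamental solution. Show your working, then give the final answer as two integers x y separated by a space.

[15; 1,2,1,1,9,1,9,1,1,2,1,30] for √247; ℓ=12 ⇒ convergent index 11
i=0: a=15 ⇒ p=15, q=1
…
i=2: a=2 ⇒ p=47, q=3
…
i=6: a=1 ⇒ p=1163, q=74
…
i=10: a=2 ⇒ p=61089, q=3887
i=11: a=1 ⇒ p=85292, q=5427
(x₁, y₁) = (85292, 5427);  85292² − 247·5427² = 1 ✓

85292 5427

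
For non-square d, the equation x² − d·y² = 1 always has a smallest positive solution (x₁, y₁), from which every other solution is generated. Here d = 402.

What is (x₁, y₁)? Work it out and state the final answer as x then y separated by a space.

401 20

√402 → a₀=20, period (20,40); ℓ=2 even so k=1
step 0: (20, 1)  from 20·(1,0) + (0,1)
step 1: (401, 20)  from 20·(20,1) + (1,0)
(x₁, y₁) = (401, 20);  401² − 402·20² = 1 ✓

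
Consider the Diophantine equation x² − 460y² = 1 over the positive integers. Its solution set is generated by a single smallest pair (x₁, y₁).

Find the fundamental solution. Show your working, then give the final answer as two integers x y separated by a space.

d=460: √d = [21; 2,4,3,1,2,10,2,1,3,4,2,42] (ℓ=12, even), read p_11/q_11
step 0: (21, 1)  from 21·(1,0) + (0,1)
step 1: (43, 2)  from 2·(21,1) + (1,0)
step 2: (193, 9)  from 4·(43,2) + (21,1)
step 3: (622, 29)  from 3·(193,9) + (43,2)
step 4: (815, 38)  from 1·(622,29) + (193,9)
step 5: (2252, 105)  from 2·(815,38) + (622,29)
step 6: (23335, 1088)  from 10·(2252,105) + (815,38)
step 7: (48922, 2281)  from 2·(23335,1088) + (2252,105)
step 8: (72257, 3369)  from 1·(48922,2281) + (23335,1088)
step 9: (265693, 12388)  from 3·(72257,3369) + (48922,2281)
step 10: (1135029, 52921)  from 4·(265693,12388) + (72257,3369)
step 11: (2535751, 118230)  from 2·(1135029,52921) + (265693,12388)
fundamental: x₁=2535751, y₁=118230  (since 6430033134001 − 460·13978332900 = 1)

2535751 118230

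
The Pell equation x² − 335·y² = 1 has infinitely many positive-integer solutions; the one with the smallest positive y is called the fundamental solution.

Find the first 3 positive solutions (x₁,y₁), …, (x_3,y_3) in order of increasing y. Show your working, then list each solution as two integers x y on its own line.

604 33
729631 39864
881393644 48155679

[18; 3,3,3,36] for √335; ℓ=4 ⇒ convergent index 3
step 0: (18, 1)  from 18·(1,0) + (0,1)
…
step 2: (183, 10)  from 3·(55,3) + (18,1)
step 3: (604, 33)  from 3·(183,10) + (55,3)
(x₁, y₁) = (604, 33);  604² − 335·33² = 1 ✓
n=2: (604,33)∘(604,33) = (604·604+335·33·33, 604·33+33·604) = (729631,39864)
n=3: (729631,39864)∘(604,33) = (604·729631+335·33·39864, 604·39864+33·729631) = (881393644,48155679)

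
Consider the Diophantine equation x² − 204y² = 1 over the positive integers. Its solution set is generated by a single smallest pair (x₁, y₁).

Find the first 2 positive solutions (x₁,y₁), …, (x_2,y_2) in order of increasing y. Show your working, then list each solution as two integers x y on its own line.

4999 350
49980001 3499300

√204 → a₀=14, period (3,1,1,6,1,1,3,28); ℓ=8 even so k=7
a_0=14:  p_0=14·1+0=14,  q_0=14·0+1=1
a_1=3:  p_1=3·14+1=43,  q_1=3·1+0=3
a_2=1:  p_2=1·43+14=57,  q_2=1·3+1=4
a_3=1:  p_3=1·57+43=100,  q_3=1·4+3=7
a_4=6:  p_4=6·100+57=657,  q_4=6·7+4=46
…
a_6=1:  p_6=1·757+657=1414,  q_6=1·53+46=99
a_7=3:  p_7=3·1414+757=4999,  q_7=3·99+53=350
→ (4999, 350).  Check: 4999²=24990001, 204·350²=24990000, difference 1.
n=2: (4999,350)∘(4999,350) = (4999·4999+204·350·350, 4999·350+350·4999) = (49980001,3499300)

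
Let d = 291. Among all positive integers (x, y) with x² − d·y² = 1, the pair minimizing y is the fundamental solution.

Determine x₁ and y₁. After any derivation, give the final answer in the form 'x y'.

290 17

√291 = [17; 17,34, …], period ℓ=2 (even) → k=1
k=0  a_k=17  p_k/q_k = 17/1
k=1  a_k=17  p_k/q_k = 290/17
→ (290, 17).  Check: 290²=84100, 291·17²=84099, difference 1.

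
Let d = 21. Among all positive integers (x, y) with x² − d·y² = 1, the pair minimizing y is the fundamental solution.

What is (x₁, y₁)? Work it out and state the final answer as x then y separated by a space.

55 12

d=21: √d = [4; 1,1,2,1,1,8] (ℓ=6, even), read p_5/q_5
k=0  a_k=4  p_k/q_k = 4/1
…
k=2  a_k=1  p_k/q_k = 9/2
k=3  a_k=2  p_k/q_k = 23/5
k=4  a_k=1  p_k/q_k = 32/7
k=5  a_k=1  p_k/q_k = 55/12
→ (55, 12).  Check: 55²=3025, 21·12²=3024, difference 1.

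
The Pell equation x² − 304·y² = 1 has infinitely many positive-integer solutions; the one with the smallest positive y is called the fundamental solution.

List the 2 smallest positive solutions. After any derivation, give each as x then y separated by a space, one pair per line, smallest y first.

57799 3315
6681448801 383207370

d=304: √d = [17; 2,3,2,1,1,1,1,1,2,3,2,34] (ℓ=12, even), read p_11/q_11
a_0=17:  p_0=17·1+0=17,  q_0=17·0+1=1
a_1=2:  p_1=2·17+1=35,  q_1=2·1+0=2
…
a_3=2:  p_3=2·122+35=279,  q_3=2·7+2=16
a_4=1:  p_4=1·279+122=401,  q_4=1·16+7=23
a_5=1:  p_5=1·401+279=680,  q_5=1·23+16=39
a_6=1:  p_6=1·680+401=1081,  q_6=1·39+23=62
a_7=1:  p_7=1·1081+680=1761,  q_7=1·62+39=101
…
a_10=3:  p_10=3·7445+2842=25177,  q_10=3·427+163=1444
a_11=2:  p_11=2·25177+7445=57799,  q_11=2·1444+427=3315
fundamental: x₁=57799, y₁=3315  (since 3340724401 − 304·10989225 = 1)
k=2:  x_2 = 57799·57799+304·3315·3315 = 6681448801,  y_2 = 57799·3315+3315·57799 = 383207370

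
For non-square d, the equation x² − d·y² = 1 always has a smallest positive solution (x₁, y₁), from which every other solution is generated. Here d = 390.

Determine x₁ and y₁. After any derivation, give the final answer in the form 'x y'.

79 4

√390 = [19; 1,2,1,38, …], period ℓ=4 (even) → k=3
i=0: a=19 ⇒ p=19, q=1
i=1: a=1 ⇒ p=20, q=1
i=2: a=2 ⇒ p=59, q=3
i=3: a=1 ⇒ p=79, q=4
→ (79, 4).  Check: 79²=6241, 390·4²=6240, difference 1.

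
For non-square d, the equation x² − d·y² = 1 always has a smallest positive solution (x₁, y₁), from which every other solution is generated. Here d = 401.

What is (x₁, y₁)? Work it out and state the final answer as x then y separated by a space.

√401 → a₀=20, period (40); ℓ=1 odd so k=1
i=0: a=20 ⇒ p=20, q=1
i=1: a=40 ⇒ p=801, q=40
(x₁, y₁) = (801, 40);  801² − 401·40² = 1 ✓

801 40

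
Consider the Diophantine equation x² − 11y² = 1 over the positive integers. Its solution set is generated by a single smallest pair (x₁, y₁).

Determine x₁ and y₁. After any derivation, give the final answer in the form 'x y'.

10 3

√11 = [3; 3,6, …], period ℓ=2 (even) → k=1
step 0: (3, 1)  from 3·(1,0) + (0,1)
step 1: (10, 3)  from 3·(3,1) + (1,0)
→ (10, 3).  Check: 10²=100, 11·3²=99, difference 1.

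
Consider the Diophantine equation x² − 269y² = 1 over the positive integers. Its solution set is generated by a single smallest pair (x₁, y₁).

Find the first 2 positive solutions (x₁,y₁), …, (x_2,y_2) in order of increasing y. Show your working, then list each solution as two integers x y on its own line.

√269 → a₀=16, period (2,2,32); ℓ=3 odd so k=5
k=0  a_k=16  p_k/q_k = 16/1
k=1  a_k=2  p_k/q_k = 33/2
k=2  a_k=2  p_k/q_k = 82/5
k=3  a_k=32  p_k/q_k = 2657/162
k=4  a_k=2  p_k/q_k = 5396/329
k=5  a_k=2  p_k/q_k = 13449/820
(x₁, y₁) = (13449, 820);  13449² − 269·820² = 1 ✓
n=2: (13449,820)∘(13449,820) = (13449·13449+269·820·820, 13449·820+820·13449) = (361751201,22056360)

13449 820
361751201 22056360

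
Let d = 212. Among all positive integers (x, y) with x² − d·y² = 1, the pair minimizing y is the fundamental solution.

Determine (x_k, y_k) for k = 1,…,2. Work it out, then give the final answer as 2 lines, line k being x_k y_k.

66249 4550
8777860001 602865900

√212 = [14; 1,1,3,1,1,…,1,1,28, …], period ℓ=14 (even) → k=13
k=0  a_k=14  p_k/q_k = 14/1
…
k=7  a_k=6  p_k/q_k = 2417/166
…
k=9  a_k=1  p_k/q_k = 5198/357
…
k=11  a_k=3  p_k/q_k = 29135/2001
k=12  a_k=1  p_k/q_k = 37114/2549
k=13  a_k=1  p_k/q_k = 66249/4550
fundamental: x₁=66249, y₁=4550  (since 4388930001 − 212·20702500 = 1)
(x_2, y_2) = (66249·66249 + 212·4550·4550, 66249·4550 + 4550·66249) = (8777860001, 602865900)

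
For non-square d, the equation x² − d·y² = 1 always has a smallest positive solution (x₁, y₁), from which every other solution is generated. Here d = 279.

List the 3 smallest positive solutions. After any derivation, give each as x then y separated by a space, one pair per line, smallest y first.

1520 91
4620799 276640
14047227440 840985509

√279 → a₀=16, period (1,2,2,1,2,2,1,32); ℓ=8 even so k=7
k=0  a_k=16  p_k/q_k = 16/1
…
k=3  a_k=2  p_k/q_k = 117/7
…
k=6  a_k=2  p_k/q_k = 1069/64
k=7  a_k=1  p_k/q_k = 1520/91
(x₁, y₁) = (1520, 91);  1520² − 279·91² = 1 ✓
k=2:  x_2 = 1520·1520+279·91·91 = 4620799,  y_2 = 1520·91+91·1520 = 276640
k=3:  x_3 = 1520·4620799+279·91·276640 = 14047227440,  y_3 = 1520·276640+91·4620799 = 840985509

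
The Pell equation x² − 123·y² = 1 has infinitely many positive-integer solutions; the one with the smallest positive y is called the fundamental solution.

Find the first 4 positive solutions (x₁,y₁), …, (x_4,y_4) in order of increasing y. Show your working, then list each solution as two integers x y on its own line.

d=123: √d = [11; 11,22] (ℓ=2, even), read p_1/q_1
i=0: a=11 ⇒ p=11, q=1
i=1: a=11 ⇒ p=122, q=11
fundamental: x₁=122, y₁=11  (since 14884 − 123·121 = 1)
(x_2, y_2) = (122·122 + 123·11·11, 122·11 + 11·122) = (29767, 2684)
(x_3, y_3) = (122·29767 + 123·11·2684, 122·2684 + 11·29767) = (7263026, 654885)
(x_4, y_4) = (122·7263026 + 123·11·654885, 122·654885 + 11·7263026) = (1772148577, 159789256)

122 11
29767 2684
7263026 654885
1772148577 159789256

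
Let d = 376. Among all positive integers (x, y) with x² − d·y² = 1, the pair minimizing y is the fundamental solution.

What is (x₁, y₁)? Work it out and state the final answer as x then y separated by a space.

[19; 2,1,1,3,1,…,1,2,38] for √376; ℓ=16 ⇒ convergent index 15
k=0  a_k=19  p_k/q_k = 19/1
k=1  a_k=2  p_k/q_k = 39/2
k=2  a_k=1  p_k/q_k = 58/3
k=3  a_k=1  p_k/q_k = 97/5
k=4  a_k=3  p_k/q_k = 349/18
…
k=6  a_k=2  p_k/q_k = 1241/64
k=7  a_k=2  p_k/q_k = 2928/151
k=8  a_k=4  p_k/q_k = 12953/668
k=9  a_k=2  p_k/q_k = 28834/1487
k=10  a_k=2  p_k/q_k = 70621/3642
k=11  a_k=1  p_k/q_k = 99455/5129
k=12  a_k=3  p_k/q_k = 368986/19029
k=13  a_k=1  p_k/q_k = 468441/24158
k=14  a_k=1  p_k/q_k = 837427/43187
k=15  a_k=2  p_k/q_k = 2143295/110532
(x₁, y₁) = (2143295, 110532);  2143295² − 376·110532² = 1 ✓

2143295 110532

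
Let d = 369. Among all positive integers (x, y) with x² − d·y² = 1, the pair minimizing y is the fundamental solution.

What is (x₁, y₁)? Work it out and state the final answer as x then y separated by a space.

√369 = [19; 4,1,3,2,7,4,7,2,3,1,4,38, …], period ℓ=12 (even) → k=11
a_0=19:  p_0=19·1+0=19,  q_0=19·0+1=1
…
a_2=1:  p_2=1·77+19=96,  q_2=1·4+1=5
…
a_7=7:  p_7=7·25414+6147=184045,  q_7=7·1323+320=9581
…
a_9=3:  p_9=3·393504+184045=1364557,  q_9=3·20485+9581=71036
a_10=1:  p_10=1·1364557+393504=1758061,  q_10=1·71036+20485=91521
a_11=4:  p_11=4·1758061+1364557=8396801,  q_11=4·91521+71036=437120
→ (8396801, 437120).  Check: 8396801²=70506267033601, 369·437120²=70506267033600, difference 1.

8396801 437120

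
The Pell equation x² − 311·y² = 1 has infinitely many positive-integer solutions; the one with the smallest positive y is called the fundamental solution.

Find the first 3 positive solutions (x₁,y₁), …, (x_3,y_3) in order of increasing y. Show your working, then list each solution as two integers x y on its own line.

d=311: √d = [17; 1,1,1,2,1,…,1,1,34] (ℓ=16, even), read p_15/q_15
a_0=17:  p_0=17·1+0=17,  q_0=17·0+1=1
a_1=1:  p_1=1·17+1=18,  q_1=1·1+0=1
a_2=1:  p_2=1·18+17=35,  q_2=1·1+1=2
…
a_6=6:  p_6=6·194+141=1305,  q_6=6·11+8=74
…
a_9=3:  p_9=3·71158+4109=217583,  q_9=3·4035+233=12338
…
a_12=2:  p_12=2·1594239+1376656=4565134,  q_12=2·90401+78063=258865
…
a_14=1:  p_14=1·6159373+4565134=10724507,  q_14=1·349266+258865=608131
a_15=1:  p_15=1·10724507+6159373=16883880,  q_15=1·608131+349266=957397
→ (16883880, 957397).  Check: 16883880²=285065403854400, 311·957397²=285065403854399, difference 1.
k=2:  x_2 = 16883880·16883880+311·957397·957397 = 570130807708799,  y_2 = 16883880·957397+957397·16883880 = 32329152120720
k=3:  x_3 = 16883880·570130807708799+311·957397·32329152120720 = 19252040283316857636360,  y_3 = 16883880·32329152120720+957397·570130807708799 = 1091683049815963029803

16883880 957397
570130807708799 32329152120720
19252040283316857636360 1091683049815963029803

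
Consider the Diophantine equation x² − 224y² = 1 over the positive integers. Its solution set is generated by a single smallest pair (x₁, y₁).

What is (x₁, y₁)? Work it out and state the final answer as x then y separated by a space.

15 1

√224 = [14; 1,28, …], period ℓ=2 (even) → k=1
k=0  a_k=14  p_k/q_k = 14/1
k=1  a_k=1  p_k/q_k = 15/1
→ (15, 1).  Check: 15²=225, 224·1²=224, difference 1.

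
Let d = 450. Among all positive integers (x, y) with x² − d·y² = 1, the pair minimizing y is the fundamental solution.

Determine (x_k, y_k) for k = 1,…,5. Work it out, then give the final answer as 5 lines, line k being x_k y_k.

19601 924
768398401 36222648
30122754096401 1420000245972
1180872205318713601 55666849606371696
46292552162781456490001 2182251836848982980620

√450 → a₀=21, period (4,1,2,4,2,1,4,42); ℓ=8 even so k=7
i=0: a=21 ⇒ p=21, q=1
i=1: a=4 ⇒ p=85, q=4
…
i=5: a=2 ⇒ p=2885, q=136
i=6: a=1 ⇒ p=4179, q=197
i=7: a=4 ⇒ p=19601, q=924
→ (19601, 924).  Check: 19601²=384199201, 450·924²=384199200, difference 1.
k=2:  x_2 = 19601·19601+450·924·924 = 768398401,  y_2 = 19601·924+924·19601 = 36222648
k=3:  x_3 = 19601·768398401+450·924·36222648 = 30122754096401,  y_3 = 19601·36222648+924·768398401 = 1420000245972
k=4:  x_4 = 19601·30122754096401+450·924·1420000245972 = 1180872205318713601,  y_4 = 19601·1420000245972+924·30122754096401 = 55666849606371696
k=5:  x_5 = 19601·1180872205318713601+450·924·55666849606371696 = 46292552162781456490001,  y_5 = 19601·55666849606371696+924·1180872205318713601 = 2182251836848982980620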